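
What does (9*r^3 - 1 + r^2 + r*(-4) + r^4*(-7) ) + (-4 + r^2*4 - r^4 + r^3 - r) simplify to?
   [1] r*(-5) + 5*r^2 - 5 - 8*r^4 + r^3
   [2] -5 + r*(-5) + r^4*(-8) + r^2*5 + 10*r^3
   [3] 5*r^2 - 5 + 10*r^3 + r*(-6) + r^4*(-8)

Adding the polynomials and combining like terms:
(9*r^3 - 1 + r^2 + r*(-4) + r^4*(-7)) + (-4 + r^2*4 - r^4 + r^3 - r)
= -5 + r*(-5) + r^4*(-8) + r^2*5 + 10*r^3
2) -5 + r*(-5) + r^4*(-8) + r^2*5 + 10*r^3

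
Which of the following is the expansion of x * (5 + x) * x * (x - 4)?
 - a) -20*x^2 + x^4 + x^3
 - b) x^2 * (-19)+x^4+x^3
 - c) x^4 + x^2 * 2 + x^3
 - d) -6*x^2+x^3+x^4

Expanding x * (5 + x) * x * (x - 4):
= -20*x^2 + x^4 + x^3
a) -20*x^2 + x^4 + x^3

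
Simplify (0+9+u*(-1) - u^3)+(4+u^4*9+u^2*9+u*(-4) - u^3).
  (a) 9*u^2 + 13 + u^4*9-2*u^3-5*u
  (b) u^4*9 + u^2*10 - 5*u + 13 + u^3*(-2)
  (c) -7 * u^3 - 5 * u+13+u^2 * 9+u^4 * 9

Adding the polynomials and combining like terms:
(0 + 9 + u*(-1) - u^3) + (4 + u^4*9 + u^2*9 + u*(-4) - u^3)
= 9*u^2 + 13 + u^4*9-2*u^3-5*u
a) 9*u^2 + 13 + u^4*9-2*u^3-5*u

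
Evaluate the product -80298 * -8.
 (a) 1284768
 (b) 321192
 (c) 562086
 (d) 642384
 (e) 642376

-80298 * -8 = 642384
d) 642384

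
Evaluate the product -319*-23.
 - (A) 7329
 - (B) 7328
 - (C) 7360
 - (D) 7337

-319 * -23 = 7337
D) 7337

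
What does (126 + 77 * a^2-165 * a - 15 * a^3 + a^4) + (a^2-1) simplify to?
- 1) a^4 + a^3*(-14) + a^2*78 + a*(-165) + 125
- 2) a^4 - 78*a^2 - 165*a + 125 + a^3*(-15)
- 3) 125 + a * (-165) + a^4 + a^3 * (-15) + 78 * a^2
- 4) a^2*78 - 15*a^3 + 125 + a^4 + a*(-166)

Adding the polynomials and combining like terms:
(126 + 77*a^2 - 165*a - 15*a^3 + a^4) + (a^2 - 1)
= 125 + a * (-165) + a^4 + a^3 * (-15) + 78 * a^2
3) 125 + a * (-165) + a^4 + a^3 * (-15) + 78 * a^2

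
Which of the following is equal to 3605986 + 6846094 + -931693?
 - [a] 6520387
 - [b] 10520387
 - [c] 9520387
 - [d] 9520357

First: 3605986 + 6846094 = 10452080
Then: 10452080 + -931693 = 9520387
c) 9520387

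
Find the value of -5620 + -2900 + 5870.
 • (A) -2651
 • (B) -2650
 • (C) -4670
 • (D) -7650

First: -5620 + -2900 = -8520
Then: -8520 + 5870 = -2650
B) -2650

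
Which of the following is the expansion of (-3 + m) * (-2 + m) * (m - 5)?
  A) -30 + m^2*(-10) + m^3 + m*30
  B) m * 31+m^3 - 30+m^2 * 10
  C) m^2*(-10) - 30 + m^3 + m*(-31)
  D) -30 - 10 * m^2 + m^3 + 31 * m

Expanding (-3 + m) * (-2 + m) * (m - 5):
= -30 - 10 * m^2 + m^3 + 31 * m
D) -30 - 10 * m^2 + m^3 + 31 * m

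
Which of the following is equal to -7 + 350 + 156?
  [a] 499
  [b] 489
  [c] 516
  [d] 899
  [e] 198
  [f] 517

First: -7 + 350 = 343
Then: 343 + 156 = 499
a) 499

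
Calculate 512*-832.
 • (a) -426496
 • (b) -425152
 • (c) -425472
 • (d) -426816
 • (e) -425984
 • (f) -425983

512 * -832 = -425984
e) -425984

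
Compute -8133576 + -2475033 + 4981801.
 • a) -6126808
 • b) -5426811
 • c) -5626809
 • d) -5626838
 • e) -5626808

First: -8133576 + -2475033 = -10608609
Then: -10608609 + 4981801 = -5626808
e) -5626808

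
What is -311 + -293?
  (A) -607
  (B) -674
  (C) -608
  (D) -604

-311 + -293 = -604
D) -604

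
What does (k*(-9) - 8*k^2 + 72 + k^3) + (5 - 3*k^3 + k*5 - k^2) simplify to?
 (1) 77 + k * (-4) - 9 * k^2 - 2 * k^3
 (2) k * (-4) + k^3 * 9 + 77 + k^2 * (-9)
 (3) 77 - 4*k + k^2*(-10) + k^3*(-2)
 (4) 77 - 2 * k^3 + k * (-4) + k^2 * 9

Adding the polynomials and combining like terms:
(k*(-9) - 8*k^2 + 72 + k^3) + (5 - 3*k^3 + k*5 - k^2)
= 77 + k * (-4) - 9 * k^2 - 2 * k^3
1) 77 + k * (-4) - 9 * k^2 - 2 * k^3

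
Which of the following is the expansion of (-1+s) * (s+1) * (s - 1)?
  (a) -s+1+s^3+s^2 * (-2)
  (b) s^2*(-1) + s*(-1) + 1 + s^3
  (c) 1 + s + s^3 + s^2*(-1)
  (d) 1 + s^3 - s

Expanding (-1+s) * (s+1) * (s - 1):
= s^2*(-1) + s*(-1) + 1 + s^3
b) s^2*(-1) + s*(-1) + 1 + s^3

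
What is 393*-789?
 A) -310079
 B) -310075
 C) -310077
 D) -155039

393 * -789 = -310077
C) -310077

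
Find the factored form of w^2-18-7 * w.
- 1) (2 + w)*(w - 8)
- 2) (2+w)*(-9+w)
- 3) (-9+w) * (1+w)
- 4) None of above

We need to factor w^2-18-7 * w.
The factored form is (2+w)*(-9+w).
2) (2+w)*(-9+w)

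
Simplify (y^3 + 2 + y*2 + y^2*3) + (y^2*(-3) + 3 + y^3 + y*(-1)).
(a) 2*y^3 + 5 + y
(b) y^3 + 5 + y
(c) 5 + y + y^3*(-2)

Adding the polynomials and combining like terms:
(y^3 + 2 + y*2 + y^2*3) + (y^2*(-3) + 3 + y^3 + y*(-1))
= 2*y^3 + 5 + y
a) 2*y^3 + 5 + y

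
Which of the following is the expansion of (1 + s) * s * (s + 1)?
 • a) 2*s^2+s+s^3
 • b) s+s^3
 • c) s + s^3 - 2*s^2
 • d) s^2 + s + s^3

Expanding (1 + s) * s * (s + 1):
= 2*s^2+s+s^3
a) 2*s^2+s+s^3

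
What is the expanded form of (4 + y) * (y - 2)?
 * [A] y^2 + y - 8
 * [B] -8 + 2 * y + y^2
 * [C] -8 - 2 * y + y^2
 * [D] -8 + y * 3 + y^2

Expanding (4 + y) * (y - 2):
= -8 + 2 * y + y^2
B) -8 + 2 * y + y^2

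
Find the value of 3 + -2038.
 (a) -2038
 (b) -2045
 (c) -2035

3 + -2038 = -2035
c) -2035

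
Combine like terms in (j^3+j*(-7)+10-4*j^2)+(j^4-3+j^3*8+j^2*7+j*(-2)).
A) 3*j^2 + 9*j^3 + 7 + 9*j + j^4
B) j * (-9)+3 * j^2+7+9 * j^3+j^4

Adding the polynomials and combining like terms:
(j^3 + j*(-7) + 10 - 4*j^2) + (j^4 - 3 + j^3*8 + j^2*7 + j*(-2))
= j * (-9)+3 * j^2+7+9 * j^3+j^4
B) j * (-9)+3 * j^2+7+9 * j^3+j^4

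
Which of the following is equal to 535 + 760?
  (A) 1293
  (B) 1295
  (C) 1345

535 + 760 = 1295
B) 1295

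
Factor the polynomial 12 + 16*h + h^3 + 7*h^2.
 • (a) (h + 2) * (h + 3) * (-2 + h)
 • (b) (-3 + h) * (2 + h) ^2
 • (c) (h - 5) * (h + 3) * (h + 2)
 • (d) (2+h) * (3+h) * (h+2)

We need to factor 12 + 16*h + h^3 + 7*h^2.
The factored form is (2+h) * (3+h) * (h+2).
d) (2+h) * (3+h) * (h+2)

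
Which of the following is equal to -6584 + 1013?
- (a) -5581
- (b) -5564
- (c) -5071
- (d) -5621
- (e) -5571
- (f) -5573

-6584 + 1013 = -5571
e) -5571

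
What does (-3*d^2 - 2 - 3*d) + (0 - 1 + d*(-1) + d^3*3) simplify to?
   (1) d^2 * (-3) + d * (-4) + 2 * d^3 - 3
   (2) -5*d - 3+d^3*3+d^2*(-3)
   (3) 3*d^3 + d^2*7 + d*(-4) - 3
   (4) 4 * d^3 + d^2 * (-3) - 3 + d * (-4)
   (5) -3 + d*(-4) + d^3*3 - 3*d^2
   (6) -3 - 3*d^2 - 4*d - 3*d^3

Adding the polynomials and combining like terms:
(-3*d^2 - 2 - 3*d) + (0 - 1 + d*(-1) + d^3*3)
= -3 + d*(-4) + d^3*3 - 3*d^2
5) -3 + d*(-4) + d^3*3 - 3*d^2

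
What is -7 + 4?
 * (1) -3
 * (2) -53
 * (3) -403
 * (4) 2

-7 + 4 = -3
1) -3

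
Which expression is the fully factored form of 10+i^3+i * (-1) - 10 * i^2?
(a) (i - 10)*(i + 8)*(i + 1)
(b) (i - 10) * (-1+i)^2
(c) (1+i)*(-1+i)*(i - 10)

We need to factor 10+i^3+i * (-1) - 10 * i^2.
The factored form is (1+i)*(-1+i)*(i - 10).
c) (1+i)*(-1+i)*(i - 10)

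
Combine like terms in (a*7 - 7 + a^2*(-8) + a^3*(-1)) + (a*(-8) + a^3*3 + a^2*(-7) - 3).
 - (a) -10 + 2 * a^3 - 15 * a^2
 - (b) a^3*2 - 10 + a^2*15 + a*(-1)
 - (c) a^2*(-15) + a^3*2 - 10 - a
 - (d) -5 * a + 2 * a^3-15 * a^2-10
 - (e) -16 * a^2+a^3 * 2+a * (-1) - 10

Adding the polynomials and combining like terms:
(a*7 - 7 + a^2*(-8) + a^3*(-1)) + (a*(-8) + a^3*3 + a^2*(-7) - 3)
= a^2*(-15) + a^3*2 - 10 - a
c) a^2*(-15) + a^3*2 - 10 - a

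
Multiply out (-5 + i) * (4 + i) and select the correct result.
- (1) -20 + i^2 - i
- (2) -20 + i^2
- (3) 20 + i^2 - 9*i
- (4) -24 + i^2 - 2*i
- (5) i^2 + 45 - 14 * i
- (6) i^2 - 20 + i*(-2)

Expanding (-5 + i) * (4 + i):
= -20 + i^2 - i
1) -20 + i^2 - i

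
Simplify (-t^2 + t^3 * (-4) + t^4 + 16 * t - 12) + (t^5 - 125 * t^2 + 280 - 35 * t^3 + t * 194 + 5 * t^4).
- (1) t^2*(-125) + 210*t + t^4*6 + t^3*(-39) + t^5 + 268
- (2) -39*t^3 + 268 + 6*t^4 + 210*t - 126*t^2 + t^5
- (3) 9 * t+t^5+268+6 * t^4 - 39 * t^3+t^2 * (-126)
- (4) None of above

Adding the polynomials and combining like terms:
(-t^2 + t^3*(-4) + t^4 + 16*t - 12) + (t^5 - 125*t^2 + 280 - 35*t^3 + t*194 + 5*t^4)
= -39*t^3 + 268 + 6*t^4 + 210*t - 126*t^2 + t^5
2) -39*t^3 + 268 + 6*t^4 + 210*t - 126*t^2 + t^5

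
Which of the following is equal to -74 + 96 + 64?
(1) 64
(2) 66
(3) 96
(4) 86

First: -74 + 96 = 22
Then: 22 + 64 = 86
4) 86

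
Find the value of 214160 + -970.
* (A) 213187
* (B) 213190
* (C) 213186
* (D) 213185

214160 + -970 = 213190
B) 213190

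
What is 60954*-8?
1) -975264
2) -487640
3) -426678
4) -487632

60954 * -8 = -487632
4) -487632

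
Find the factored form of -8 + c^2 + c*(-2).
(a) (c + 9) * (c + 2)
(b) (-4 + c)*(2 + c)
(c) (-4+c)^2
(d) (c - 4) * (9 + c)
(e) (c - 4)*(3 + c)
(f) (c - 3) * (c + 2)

We need to factor -8 + c^2 + c*(-2).
The factored form is (-4 + c)*(2 + c).
b) (-4 + c)*(2 + c)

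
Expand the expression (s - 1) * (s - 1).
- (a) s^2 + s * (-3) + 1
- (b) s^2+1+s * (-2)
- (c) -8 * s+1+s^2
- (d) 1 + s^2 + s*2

Expanding (s - 1) * (s - 1):
= s^2+1+s * (-2)
b) s^2+1+s * (-2)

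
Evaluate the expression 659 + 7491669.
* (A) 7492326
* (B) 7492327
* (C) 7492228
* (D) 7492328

659 + 7491669 = 7492328
D) 7492328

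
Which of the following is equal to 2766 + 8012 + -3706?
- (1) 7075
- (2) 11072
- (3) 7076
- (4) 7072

First: 2766 + 8012 = 10778
Then: 10778 + -3706 = 7072
4) 7072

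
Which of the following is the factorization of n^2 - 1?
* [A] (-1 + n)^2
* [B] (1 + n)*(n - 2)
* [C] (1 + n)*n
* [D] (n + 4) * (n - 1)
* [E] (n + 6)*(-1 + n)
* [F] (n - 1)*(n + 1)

We need to factor n^2 - 1.
The factored form is (n - 1)*(n + 1).
F) (n - 1)*(n + 1)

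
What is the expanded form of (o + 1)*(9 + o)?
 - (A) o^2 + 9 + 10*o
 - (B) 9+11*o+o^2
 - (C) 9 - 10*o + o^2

Expanding (o + 1)*(9 + o):
= o^2 + 9 + 10*o
A) o^2 + 9 + 10*o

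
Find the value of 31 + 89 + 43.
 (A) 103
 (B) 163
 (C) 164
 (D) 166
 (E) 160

First: 31 + 89 = 120
Then: 120 + 43 = 163
B) 163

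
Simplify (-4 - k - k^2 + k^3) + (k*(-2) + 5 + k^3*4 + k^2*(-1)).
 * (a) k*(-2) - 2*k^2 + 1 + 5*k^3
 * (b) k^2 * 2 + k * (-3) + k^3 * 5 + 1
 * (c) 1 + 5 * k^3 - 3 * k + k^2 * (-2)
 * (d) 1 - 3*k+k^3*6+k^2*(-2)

Adding the polynomials and combining like terms:
(-4 - k - k^2 + k^3) + (k*(-2) + 5 + k^3*4 + k^2*(-1))
= 1 + 5 * k^3 - 3 * k + k^2 * (-2)
c) 1 + 5 * k^3 - 3 * k + k^2 * (-2)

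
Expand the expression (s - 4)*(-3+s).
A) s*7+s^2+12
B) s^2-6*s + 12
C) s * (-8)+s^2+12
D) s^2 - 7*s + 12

Expanding (s - 4)*(-3+s):
= s^2 - 7*s + 12
D) s^2 - 7*s + 12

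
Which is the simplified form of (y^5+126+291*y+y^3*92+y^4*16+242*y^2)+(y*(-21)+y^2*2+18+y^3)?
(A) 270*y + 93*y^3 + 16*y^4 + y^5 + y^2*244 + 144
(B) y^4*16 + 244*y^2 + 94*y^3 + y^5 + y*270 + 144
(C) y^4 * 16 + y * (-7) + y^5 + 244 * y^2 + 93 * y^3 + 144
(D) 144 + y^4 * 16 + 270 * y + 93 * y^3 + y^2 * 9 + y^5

Adding the polynomials and combining like terms:
(y^5 + 126 + 291*y + y^3*92 + y^4*16 + 242*y^2) + (y*(-21) + y^2*2 + 18 + y^3)
= 270*y + 93*y^3 + 16*y^4 + y^5 + y^2*244 + 144
A) 270*y + 93*y^3 + 16*y^4 + y^5 + y^2*244 + 144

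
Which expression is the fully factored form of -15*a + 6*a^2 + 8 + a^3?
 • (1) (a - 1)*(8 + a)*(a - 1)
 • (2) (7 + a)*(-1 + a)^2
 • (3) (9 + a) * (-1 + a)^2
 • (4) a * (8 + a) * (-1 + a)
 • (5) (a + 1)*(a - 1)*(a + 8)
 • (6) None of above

We need to factor -15*a + 6*a^2 + 8 + a^3.
The factored form is (a - 1)*(8 + a)*(a - 1).
1) (a - 1)*(8 + a)*(a - 1)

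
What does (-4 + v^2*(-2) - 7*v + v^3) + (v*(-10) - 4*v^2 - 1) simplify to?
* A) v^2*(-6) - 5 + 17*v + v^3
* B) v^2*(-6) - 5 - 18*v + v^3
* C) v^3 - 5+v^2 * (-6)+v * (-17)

Adding the polynomials and combining like terms:
(-4 + v^2*(-2) - 7*v + v^3) + (v*(-10) - 4*v^2 - 1)
= v^3 - 5+v^2 * (-6)+v * (-17)
C) v^3 - 5+v^2 * (-6)+v * (-17)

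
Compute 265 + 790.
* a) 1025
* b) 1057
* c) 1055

265 + 790 = 1055
c) 1055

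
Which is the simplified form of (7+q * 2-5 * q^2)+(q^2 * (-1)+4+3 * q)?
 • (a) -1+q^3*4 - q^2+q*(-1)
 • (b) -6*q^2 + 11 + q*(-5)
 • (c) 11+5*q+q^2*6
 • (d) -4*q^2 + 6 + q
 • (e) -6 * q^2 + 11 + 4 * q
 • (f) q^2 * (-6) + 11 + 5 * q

Adding the polynomials and combining like terms:
(7 + q*2 - 5*q^2) + (q^2*(-1) + 4 + 3*q)
= q^2 * (-6) + 11 + 5 * q
f) q^2 * (-6) + 11 + 5 * q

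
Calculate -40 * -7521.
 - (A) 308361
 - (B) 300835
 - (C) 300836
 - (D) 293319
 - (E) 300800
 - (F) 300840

-40 * -7521 = 300840
F) 300840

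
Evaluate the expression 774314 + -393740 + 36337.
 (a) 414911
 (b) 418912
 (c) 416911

First: 774314 + -393740 = 380574
Then: 380574 + 36337 = 416911
c) 416911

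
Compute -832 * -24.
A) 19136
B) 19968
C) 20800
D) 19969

-832 * -24 = 19968
B) 19968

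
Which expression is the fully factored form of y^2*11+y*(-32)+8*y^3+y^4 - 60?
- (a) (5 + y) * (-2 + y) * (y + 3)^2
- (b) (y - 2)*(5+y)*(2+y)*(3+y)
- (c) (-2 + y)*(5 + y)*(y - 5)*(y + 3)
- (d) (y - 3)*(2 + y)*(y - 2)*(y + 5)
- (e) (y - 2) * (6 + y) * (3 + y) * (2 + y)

We need to factor y^2*11+y*(-32)+8*y^3+y^4 - 60.
The factored form is (y - 2)*(5+y)*(2+y)*(3+y).
b) (y - 2)*(5+y)*(2+y)*(3+y)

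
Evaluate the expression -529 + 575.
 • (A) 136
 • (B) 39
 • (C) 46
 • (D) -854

-529 + 575 = 46
C) 46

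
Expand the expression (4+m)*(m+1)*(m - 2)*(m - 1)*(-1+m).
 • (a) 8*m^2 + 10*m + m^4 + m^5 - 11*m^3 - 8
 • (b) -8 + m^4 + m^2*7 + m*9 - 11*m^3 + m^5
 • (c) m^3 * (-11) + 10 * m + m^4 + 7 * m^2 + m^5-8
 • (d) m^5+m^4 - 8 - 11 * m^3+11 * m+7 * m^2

Expanding (4+m)*(m+1)*(m - 2)*(m - 1)*(-1+m):
= m^3 * (-11) + 10 * m + m^4 + 7 * m^2 + m^5-8
c) m^3 * (-11) + 10 * m + m^4 + 7 * m^2 + m^5-8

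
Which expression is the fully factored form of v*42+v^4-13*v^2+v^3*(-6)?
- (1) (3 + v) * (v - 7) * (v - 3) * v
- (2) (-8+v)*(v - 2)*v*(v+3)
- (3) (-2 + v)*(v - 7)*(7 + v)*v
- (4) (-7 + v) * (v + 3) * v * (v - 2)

We need to factor v*42+v^4-13*v^2+v^3*(-6).
The factored form is (-7 + v) * (v + 3) * v * (v - 2).
4) (-7 + v) * (v + 3) * v * (v - 2)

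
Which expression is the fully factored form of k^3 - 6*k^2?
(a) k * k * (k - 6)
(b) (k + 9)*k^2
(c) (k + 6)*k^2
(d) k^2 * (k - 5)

We need to factor k^3 - 6*k^2.
The factored form is k * k * (k - 6).
a) k * k * (k - 6)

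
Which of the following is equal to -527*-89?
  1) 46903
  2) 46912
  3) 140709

-527 * -89 = 46903
1) 46903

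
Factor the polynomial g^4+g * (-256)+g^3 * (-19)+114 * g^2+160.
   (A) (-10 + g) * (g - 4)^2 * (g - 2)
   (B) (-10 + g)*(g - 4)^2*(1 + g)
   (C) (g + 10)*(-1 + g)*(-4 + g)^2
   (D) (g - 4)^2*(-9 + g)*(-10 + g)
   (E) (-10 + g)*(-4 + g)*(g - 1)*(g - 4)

We need to factor g^4+g * (-256)+g^3 * (-19)+114 * g^2+160.
The factored form is (-10 + g)*(-4 + g)*(g - 1)*(g - 4).
E) (-10 + g)*(-4 + g)*(g - 1)*(g - 4)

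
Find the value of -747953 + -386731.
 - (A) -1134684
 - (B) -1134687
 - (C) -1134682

-747953 + -386731 = -1134684
A) -1134684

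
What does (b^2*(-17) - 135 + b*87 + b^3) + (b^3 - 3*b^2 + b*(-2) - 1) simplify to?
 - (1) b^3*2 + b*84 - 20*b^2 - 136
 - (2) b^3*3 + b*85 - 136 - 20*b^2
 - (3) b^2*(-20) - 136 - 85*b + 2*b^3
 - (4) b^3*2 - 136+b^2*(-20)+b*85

Adding the polynomials and combining like terms:
(b^2*(-17) - 135 + b*87 + b^3) + (b^3 - 3*b^2 + b*(-2) - 1)
= b^3*2 - 136+b^2*(-20)+b*85
4) b^3*2 - 136+b^2*(-20)+b*85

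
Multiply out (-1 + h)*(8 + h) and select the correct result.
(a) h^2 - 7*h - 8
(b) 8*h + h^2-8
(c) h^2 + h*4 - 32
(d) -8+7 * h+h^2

Expanding (-1 + h)*(8 + h):
= -8+7 * h+h^2
d) -8+7 * h+h^2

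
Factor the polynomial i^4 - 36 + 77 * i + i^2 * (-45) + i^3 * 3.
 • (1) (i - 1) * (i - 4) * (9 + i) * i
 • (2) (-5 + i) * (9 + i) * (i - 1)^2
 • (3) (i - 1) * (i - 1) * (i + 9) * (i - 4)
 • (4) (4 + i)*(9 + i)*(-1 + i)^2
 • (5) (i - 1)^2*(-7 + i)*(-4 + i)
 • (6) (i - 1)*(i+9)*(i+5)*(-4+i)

We need to factor i^4 - 36 + 77 * i + i^2 * (-45) + i^3 * 3.
The factored form is (i - 1) * (i - 1) * (i + 9) * (i - 4).
3) (i - 1) * (i - 1) * (i + 9) * (i - 4)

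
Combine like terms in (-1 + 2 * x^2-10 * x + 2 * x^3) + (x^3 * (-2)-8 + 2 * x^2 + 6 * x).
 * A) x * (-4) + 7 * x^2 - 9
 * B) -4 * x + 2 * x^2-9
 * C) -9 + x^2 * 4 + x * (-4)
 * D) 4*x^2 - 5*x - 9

Adding the polynomials and combining like terms:
(-1 + 2*x^2 - 10*x + 2*x^3) + (x^3*(-2) - 8 + 2*x^2 + 6*x)
= -9 + x^2 * 4 + x * (-4)
C) -9 + x^2 * 4 + x * (-4)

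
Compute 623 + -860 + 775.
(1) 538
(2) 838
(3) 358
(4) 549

First: 623 + -860 = -237
Then: -237 + 775 = 538
1) 538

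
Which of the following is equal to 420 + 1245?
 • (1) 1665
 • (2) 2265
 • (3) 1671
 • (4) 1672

420 + 1245 = 1665
1) 1665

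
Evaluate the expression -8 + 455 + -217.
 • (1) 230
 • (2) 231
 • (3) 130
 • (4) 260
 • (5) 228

First: -8 + 455 = 447
Then: 447 + -217 = 230
1) 230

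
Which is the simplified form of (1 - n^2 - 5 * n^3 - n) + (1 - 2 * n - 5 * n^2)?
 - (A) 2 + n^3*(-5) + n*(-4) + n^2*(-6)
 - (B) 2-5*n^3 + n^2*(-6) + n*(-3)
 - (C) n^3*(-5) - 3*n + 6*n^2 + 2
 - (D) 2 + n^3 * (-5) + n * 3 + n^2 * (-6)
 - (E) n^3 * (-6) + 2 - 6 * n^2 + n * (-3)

Adding the polynomials and combining like terms:
(1 - n^2 - 5*n^3 - n) + (1 - 2*n - 5*n^2)
= 2-5*n^3 + n^2*(-6) + n*(-3)
B) 2-5*n^3 + n^2*(-6) + n*(-3)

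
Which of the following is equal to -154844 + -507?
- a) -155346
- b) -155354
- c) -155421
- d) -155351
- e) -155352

-154844 + -507 = -155351
d) -155351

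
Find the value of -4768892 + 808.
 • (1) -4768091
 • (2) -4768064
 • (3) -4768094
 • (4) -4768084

-4768892 + 808 = -4768084
4) -4768084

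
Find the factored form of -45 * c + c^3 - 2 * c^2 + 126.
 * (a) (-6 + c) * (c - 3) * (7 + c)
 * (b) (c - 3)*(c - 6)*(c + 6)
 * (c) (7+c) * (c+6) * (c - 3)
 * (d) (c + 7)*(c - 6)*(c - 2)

We need to factor -45 * c + c^3 - 2 * c^2 + 126.
The factored form is (-6 + c) * (c - 3) * (7 + c).
a) (-6 + c) * (c - 3) * (7 + c)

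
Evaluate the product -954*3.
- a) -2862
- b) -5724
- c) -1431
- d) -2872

-954 * 3 = -2862
a) -2862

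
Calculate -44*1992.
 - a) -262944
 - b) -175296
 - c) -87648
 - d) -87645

-44 * 1992 = -87648
c) -87648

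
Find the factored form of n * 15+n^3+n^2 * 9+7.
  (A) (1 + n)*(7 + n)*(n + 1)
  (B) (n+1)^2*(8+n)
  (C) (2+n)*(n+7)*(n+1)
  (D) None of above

We need to factor n * 15+n^3+n^2 * 9+7.
The factored form is (1 + n)*(7 + n)*(n + 1).
A) (1 + n)*(7 + n)*(n + 1)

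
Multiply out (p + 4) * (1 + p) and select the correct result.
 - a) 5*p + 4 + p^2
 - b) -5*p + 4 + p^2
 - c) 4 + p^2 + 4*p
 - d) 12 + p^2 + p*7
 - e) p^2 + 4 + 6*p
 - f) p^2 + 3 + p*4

Expanding (p + 4) * (1 + p):
= 5*p + 4 + p^2
a) 5*p + 4 + p^2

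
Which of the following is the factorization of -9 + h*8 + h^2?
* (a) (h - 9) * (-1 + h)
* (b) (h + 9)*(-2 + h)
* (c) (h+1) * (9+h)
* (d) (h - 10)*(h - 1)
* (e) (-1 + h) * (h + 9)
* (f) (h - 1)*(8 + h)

We need to factor -9 + h*8 + h^2.
The factored form is (-1 + h) * (h + 9).
e) (-1 + h) * (h + 9)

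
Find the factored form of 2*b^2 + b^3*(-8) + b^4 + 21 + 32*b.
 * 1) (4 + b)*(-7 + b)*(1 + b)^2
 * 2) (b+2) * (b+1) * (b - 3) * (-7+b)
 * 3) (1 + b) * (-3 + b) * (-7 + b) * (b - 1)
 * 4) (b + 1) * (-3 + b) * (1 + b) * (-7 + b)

We need to factor 2*b^2 + b^3*(-8) + b^4 + 21 + 32*b.
The factored form is (b + 1) * (-3 + b) * (1 + b) * (-7 + b).
4) (b + 1) * (-3 + b) * (1 + b) * (-7 + b)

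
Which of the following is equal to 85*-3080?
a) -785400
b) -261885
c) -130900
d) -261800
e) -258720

85 * -3080 = -261800
d) -261800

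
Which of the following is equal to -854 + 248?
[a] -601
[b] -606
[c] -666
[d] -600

-854 + 248 = -606
b) -606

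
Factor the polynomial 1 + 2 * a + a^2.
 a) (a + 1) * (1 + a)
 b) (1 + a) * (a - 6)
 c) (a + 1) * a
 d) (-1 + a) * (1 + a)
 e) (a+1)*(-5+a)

We need to factor 1 + 2 * a + a^2.
The factored form is (a + 1) * (1 + a).
a) (a + 1) * (1 + a)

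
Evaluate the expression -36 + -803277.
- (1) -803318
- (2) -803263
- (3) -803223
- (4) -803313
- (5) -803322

-36 + -803277 = -803313
4) -803313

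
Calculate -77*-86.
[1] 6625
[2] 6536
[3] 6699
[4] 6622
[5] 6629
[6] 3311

-77 * -86 = 6622
4) 6622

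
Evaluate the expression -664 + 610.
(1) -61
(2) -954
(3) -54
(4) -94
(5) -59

-664 + 610 = -54
3) -54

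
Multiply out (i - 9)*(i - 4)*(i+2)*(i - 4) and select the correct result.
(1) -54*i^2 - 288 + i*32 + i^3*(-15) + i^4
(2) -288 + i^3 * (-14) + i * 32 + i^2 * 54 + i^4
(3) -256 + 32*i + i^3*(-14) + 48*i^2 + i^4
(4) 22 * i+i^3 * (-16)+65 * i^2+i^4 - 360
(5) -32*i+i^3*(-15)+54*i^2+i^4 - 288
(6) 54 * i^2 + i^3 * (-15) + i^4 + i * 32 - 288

Expanding (i - 9)*(i - 4)*(i+2)*(i - 4):
= 54 * i^2 + i^3 * (-15) + i^4 + i * 32 - 288
6) 54 * i^2 + i^3 * (-15) + i^4 + i * 32 - 288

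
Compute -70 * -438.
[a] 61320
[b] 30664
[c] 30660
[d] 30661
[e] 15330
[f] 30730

-70 * -438 = 30660
c) 30660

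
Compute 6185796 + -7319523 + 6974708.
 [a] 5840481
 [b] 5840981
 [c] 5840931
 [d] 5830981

First: 6185796 + -7319523 = -1133727
Then: -1133727 + 6974708 = 5840981
b) 5840981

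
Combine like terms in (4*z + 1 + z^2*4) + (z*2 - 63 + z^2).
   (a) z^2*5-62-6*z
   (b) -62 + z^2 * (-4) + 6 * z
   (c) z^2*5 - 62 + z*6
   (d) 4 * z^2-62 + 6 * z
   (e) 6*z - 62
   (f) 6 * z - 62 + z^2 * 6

Adding the polynomials and combining like terms:
(4*z + 1 + z^2*4) + (z*2 - 63 + z^2)
= z^2*5 - 62 + z*6
c) z^2*5 - 62 + z*6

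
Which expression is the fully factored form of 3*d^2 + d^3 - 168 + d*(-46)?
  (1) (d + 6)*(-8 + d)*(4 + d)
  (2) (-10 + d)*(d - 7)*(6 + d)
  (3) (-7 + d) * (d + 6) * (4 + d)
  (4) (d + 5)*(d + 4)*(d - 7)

We need to factor 3*d^2 + d^3 - 168 + d*(-46).
The factored form is (-7 + d) * (d + 6) * (4 + d).
3) (-7 + d) * (d + 6) * (4 + d)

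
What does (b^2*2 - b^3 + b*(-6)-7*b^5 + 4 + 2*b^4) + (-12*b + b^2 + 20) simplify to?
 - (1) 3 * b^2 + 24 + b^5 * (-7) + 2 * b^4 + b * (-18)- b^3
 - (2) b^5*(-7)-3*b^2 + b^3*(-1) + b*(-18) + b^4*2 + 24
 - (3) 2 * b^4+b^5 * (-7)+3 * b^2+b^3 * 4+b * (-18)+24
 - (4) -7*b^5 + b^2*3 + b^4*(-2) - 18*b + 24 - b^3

Adding the polynomials and combining like terms:
(b^2*2 - b^3 + b*(-6) - 7*b^5 + 4 + 2*b^4) + (-12*b + b^2 + 20)
= 3 * b^2 + 24 + b^5 * (-7) + 2 * b^4 + b * (-18)- b^3
1) 3 * b^2 + 24 + b^5 * (-7) + 2 * b^4 + b * (-18)- b^3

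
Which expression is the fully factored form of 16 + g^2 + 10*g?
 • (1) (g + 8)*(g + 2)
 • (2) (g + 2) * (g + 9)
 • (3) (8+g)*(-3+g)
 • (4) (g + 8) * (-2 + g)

We need to factor 16 + g^2 + 10*g.
The factored form is (g + 8)*(g + 2).
1) (g + 8)*(g + 2)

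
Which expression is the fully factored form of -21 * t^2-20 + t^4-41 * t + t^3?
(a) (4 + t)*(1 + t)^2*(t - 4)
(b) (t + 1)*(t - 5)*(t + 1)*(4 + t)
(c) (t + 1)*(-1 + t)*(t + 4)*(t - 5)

We need to factor -21 * t^2-20 + t^4-41 * t + t^3.
The factored form is (t + 1)*(t - 5)*(t + 1)*(4 + t).
b) (t + 1)*(t - 5)*(t + 1)*(4 + t)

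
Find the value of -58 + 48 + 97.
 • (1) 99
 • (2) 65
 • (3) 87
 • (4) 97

First: -58 + 48 = -10
Then: -10 + 97 = 87
3) 87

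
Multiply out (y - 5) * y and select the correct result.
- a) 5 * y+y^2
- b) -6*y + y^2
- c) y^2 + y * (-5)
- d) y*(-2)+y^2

Expanding (y - 5) * y:
= y^2 + y * (-5)
c) y^2 + y * (-5)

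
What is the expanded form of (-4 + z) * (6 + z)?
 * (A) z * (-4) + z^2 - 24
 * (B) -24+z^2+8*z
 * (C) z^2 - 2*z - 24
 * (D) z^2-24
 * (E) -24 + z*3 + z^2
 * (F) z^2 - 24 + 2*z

Expanding (-4 + z) * (6 + z):
= z^2 - 24 + 2*z
F) z^2 - 24 + 2*z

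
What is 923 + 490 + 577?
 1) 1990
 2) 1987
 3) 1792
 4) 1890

First: 923 + 490 = 1413
Then: 1413 + 577 = 1990
1) 1990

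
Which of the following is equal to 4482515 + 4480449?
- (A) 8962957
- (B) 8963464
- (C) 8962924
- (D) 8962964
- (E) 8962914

4482515 + 4480449 = 8962964
D) 8962964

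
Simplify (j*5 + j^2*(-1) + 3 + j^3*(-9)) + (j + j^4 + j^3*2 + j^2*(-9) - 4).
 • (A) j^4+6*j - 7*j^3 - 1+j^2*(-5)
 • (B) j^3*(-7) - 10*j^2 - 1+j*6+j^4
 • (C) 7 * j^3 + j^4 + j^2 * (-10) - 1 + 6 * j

Adding the polynomials and combining like terms:
(j*5 + j^2*(-1) + 3 + j^3*(-9)) + (j + j^4 + j^3*2 + j^2*(-9) - 4)
= j^3*(-7) - 10*j^2 - 1+j*6+j^4
B) j^3*(-7) - 10*j^2 - 1+j*6+j^4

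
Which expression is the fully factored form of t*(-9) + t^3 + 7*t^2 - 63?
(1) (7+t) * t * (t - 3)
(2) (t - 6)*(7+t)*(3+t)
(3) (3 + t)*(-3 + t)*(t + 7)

We need to factor t*(-9) + t^3 + 7*t^2 - 63.
The factored form is (3 + t)*(-3 + t)*(t + 7).
3) (3 + t)*(-3 + t)*(t + 7)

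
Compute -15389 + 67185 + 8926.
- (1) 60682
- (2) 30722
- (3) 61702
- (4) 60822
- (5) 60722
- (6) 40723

First: -15389 + 67185 = 51796
Then: 51796 + 8926 = 60722
5) 60722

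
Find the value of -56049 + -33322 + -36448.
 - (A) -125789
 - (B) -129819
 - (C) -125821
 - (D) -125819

First: -56049 + -33322 = -89371
Then: -89371 + -36448 = -125819
D) -125819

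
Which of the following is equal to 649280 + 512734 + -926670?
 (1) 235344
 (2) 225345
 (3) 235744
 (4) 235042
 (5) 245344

First: 649280 + 512734 = 1162014
Then: 1162014 + -926670 = 235344
1) 235344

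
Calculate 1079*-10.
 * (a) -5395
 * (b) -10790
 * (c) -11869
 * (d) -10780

1079 * -10 = -10790
b) -10790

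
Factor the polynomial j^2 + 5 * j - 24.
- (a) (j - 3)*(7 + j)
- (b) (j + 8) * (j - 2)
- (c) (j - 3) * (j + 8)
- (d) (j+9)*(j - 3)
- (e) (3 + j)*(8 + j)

We need to factor j^2 + 5 * j - 24.
The factored form is (j - 3) * (j + 8).
c) (j - 3) * (j + 8)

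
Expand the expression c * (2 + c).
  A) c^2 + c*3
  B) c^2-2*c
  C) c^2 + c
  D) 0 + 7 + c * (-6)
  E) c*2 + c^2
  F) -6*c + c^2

Expanding c * (2 + c):
= c*2 + c^2
E) c*2 + c^2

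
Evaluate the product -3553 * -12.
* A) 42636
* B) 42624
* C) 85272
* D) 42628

-3553 * -12 = 42636
A) 42636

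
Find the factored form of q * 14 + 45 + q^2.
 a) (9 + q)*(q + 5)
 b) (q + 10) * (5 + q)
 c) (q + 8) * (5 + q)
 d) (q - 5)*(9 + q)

We need to factor q * 14 + 45 + q^2.
The factored form is (9 + q)*(q + 5).
a) (9 + q)*(q + 5)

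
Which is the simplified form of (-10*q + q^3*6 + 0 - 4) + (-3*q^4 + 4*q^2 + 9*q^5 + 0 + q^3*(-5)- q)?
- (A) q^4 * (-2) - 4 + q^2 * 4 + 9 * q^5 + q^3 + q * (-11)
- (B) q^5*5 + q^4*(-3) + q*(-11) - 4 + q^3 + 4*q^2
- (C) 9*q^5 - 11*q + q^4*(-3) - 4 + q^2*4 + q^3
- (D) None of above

Adding the polynomials and combining like terms:
(-10*q + q^3*6 + 0 - 4) + (-3*q^4 + 4*q^2 + 9*q^5 + 0 + q^3*(-5) - q)
= 9*q^5 - 11*q + q^4*(-3) - 4 + q^2*4 + q^3
C) 9*q^5 - 11*q + q^4*(-3) - 4 + q^2*4 + q^3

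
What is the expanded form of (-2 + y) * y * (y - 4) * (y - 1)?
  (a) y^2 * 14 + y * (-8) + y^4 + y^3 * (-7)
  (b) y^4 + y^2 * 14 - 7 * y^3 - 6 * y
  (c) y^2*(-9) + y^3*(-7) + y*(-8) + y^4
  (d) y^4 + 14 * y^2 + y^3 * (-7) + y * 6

Expanding (-2 + y) * y * (y - 4) * (y - 1):
= y^2 * 14 + y * (-8) + y^4 + y^3 * (-7)
a) y^2 * 14 + y * (-8) + y^4 + y^3 * (-7)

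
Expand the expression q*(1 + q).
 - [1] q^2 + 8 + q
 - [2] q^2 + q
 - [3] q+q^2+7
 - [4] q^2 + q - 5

Expanding q*(1 + q):
= q^2 + q
2) q^2 + q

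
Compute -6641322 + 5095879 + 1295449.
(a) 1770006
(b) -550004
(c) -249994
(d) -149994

First: -6641322 + 5095879 = -1545443
Then: -1545443 + 1295449 = -249994
c) -249994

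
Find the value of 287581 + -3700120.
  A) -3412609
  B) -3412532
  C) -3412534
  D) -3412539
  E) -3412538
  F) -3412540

287581 + -3700120 = -3412539
D) -3412539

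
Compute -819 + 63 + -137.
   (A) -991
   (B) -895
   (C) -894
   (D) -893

First: -819 + 63 = -756
Then: -756 + -137 = -893
D) -893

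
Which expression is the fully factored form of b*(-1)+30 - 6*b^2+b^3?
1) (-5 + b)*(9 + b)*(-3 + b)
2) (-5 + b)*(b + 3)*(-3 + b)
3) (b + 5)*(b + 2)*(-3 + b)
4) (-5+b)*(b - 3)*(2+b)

We need to factor b*(-1)+30 - 6*b^2+b^3.
The factored form is (-5+b)*(b - 3)*(2+b).
4) (-5+b)*(b - 3)*(2+b)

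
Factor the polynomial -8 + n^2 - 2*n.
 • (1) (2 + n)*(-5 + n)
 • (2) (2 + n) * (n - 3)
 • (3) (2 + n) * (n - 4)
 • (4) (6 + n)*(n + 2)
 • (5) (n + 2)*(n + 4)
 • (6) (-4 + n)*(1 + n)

We need to factor -8 + n^2 - 2*n.
The factored form is (2 + n) * (n - 4).
3) (2 + n) * (n - 4)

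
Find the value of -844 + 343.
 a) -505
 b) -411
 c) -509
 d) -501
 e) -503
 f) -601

-844 + 343 = -501
d) -501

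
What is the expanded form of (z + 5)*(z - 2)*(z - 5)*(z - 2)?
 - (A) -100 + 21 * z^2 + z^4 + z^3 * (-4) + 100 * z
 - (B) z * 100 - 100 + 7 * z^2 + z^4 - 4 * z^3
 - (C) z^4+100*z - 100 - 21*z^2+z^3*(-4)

Expanding (z + 5)*(z - 2)*(z - 5)*(z - 2):
= z^4+100*z - 100 - 21*z^2+z^3*(-4)
C) z^4+100*z - 100 - 21*z^2+z^3*(-4)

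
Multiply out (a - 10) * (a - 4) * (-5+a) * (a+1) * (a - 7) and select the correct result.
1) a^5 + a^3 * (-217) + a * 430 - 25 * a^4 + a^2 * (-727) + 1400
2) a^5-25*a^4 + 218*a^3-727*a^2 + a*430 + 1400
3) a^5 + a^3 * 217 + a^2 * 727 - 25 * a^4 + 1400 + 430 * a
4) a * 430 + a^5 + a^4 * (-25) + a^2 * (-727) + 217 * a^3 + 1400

Expanding (a - 10) * (a - 4) * (-5+a) * (a+1) * (a - 7):
= a * 430 + a^5 + a^4 * (-25) + a^2 * (-727) + 217 * a^3 + 1400
4) a * 430 + a^5 + a^4 * (-25) + a^2 * (-727) + 217 * a^3 + 1400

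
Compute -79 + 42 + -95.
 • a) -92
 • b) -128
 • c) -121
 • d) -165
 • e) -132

First: -79 + 42 = -37
Then: -37 + -95 = -132
e) -132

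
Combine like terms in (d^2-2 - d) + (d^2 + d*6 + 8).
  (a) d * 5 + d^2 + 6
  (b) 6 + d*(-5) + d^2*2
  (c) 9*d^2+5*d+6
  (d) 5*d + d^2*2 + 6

Adding the polynomials and combining like terms:
(d^2 - 2 - d) + (d^2 + d*6 + 8)
= 5*d + d^2*2 + 6
d) 5*d + d^2*2 + 6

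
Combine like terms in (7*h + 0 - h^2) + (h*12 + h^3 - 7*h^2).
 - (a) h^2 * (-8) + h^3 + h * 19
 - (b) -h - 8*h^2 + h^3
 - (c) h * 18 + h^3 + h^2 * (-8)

Adding the polynomials and combining like terms:
(7*h + 0 - h^2) + (h*12 + h^3 - 7*h^2)
= h^2 * (-8) + h^3 + h * 19
a) h^2 * (-8) + h^3 + h * 19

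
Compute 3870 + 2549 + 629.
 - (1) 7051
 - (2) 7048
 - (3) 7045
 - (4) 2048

First: 3870 + 2549 = 6419
Then: 6419 + 629 = 7048
2) 7048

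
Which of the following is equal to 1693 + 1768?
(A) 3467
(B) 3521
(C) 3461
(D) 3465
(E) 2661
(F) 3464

1693 + 1768 = 3461
C) 3461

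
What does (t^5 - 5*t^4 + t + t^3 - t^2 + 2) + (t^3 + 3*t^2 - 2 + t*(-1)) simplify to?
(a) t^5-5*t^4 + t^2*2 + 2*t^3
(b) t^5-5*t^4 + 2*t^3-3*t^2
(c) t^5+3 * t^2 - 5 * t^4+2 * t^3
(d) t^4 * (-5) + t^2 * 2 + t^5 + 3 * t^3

Adding the polynomials and combining like terms:
(t^5 - 5*t^4 + t + t^3 - t^2 + 2) + (t^3 + 3*t^2 - 2 + t*(-1))
= t^5-5*t^4 + t^2*2 + 2*t^3
a) t^5-5*t^4 + t^2*2 + 2*t^3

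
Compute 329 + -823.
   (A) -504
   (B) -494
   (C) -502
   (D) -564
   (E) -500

329 + -823 = -494
B) -494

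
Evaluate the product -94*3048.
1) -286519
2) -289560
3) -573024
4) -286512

-94 * 3048 = -286512
4) -286512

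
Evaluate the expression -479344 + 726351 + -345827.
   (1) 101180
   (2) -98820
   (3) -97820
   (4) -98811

First: -479344 + 726351 = 247007
Then: 247007 + -345827 = -98820
2) -98820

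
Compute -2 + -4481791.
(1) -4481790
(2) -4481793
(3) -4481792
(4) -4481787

-2 + -4481791 = -4481793
2) -4481793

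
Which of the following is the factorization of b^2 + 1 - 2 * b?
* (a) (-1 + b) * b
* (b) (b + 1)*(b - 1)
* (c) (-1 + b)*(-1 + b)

We need to factor b^2 + 1 - 2 * b.
The factored form is (-1 + b)*(-1 + b).
c) (-1 + b)*(-1 + b)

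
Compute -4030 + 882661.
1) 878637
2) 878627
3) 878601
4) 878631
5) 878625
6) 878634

-4030 + 882661 = 878631
4) 878631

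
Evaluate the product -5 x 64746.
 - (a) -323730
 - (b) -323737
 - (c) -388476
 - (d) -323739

-5 * 64746 = -323730
a) -323730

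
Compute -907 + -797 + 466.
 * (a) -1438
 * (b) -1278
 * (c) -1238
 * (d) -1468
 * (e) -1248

First: -907 + -797 = -1704
Then: -1704 + 466 = -1238
c) -1238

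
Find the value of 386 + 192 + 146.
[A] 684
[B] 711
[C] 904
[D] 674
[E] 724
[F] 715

First: 386 + 192 = 578
Then: 578 + 146 = 724
E) 724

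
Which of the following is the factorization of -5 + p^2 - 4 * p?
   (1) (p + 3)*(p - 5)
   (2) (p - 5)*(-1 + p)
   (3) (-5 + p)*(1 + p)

We need to factor -5 + p^2 - 4 * p.
The factored form is (-5 + p)*(1 + p).
3) (-5 + p)*(1 + p)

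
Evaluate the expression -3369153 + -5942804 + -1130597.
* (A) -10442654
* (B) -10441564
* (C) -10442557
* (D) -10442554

First: -3369153 + -5942804 = -9311957
Then: -9311957 + -1130597 = -10442554
D) -10442554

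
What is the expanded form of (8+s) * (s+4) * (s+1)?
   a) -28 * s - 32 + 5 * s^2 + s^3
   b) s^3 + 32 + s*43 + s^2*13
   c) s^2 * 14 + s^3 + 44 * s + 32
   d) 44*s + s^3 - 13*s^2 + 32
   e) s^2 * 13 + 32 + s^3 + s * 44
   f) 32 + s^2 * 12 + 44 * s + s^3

Expanding (8+s) * (s+4) * (s+1):
= s^2 * 13 + 32 + s^3 + s * 44
e) s^2 * 13 + 32 + s^3 + s * 44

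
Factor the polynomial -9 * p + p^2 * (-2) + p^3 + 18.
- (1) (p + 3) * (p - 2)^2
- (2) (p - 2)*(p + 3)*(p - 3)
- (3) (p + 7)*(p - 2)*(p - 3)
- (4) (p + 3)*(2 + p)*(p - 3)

We need to factor -9 * p + p^2 * (-2) + p^3 + 18.
The factored form is (p - 2)*(p + 3)*(p - 3).
2) (p - 2)*(p + 3)*(p - 3)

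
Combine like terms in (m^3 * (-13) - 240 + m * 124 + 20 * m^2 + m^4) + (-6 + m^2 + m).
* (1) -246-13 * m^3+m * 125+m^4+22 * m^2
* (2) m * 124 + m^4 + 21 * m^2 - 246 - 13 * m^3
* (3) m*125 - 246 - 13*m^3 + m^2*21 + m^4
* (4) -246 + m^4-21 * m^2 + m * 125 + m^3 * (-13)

Adding the polynomials and combining like terms:
(m^3*(-13) - 240 + m*124 + 20*m^2 + m^4) + (-6 + m^2 + m)
= m*125 - 246 - 13*m^3 + m^2*21 + m^4
3) m*125 - 246 - 13*m^3 + m^2*21 + m^4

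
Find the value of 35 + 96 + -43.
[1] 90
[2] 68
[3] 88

First: 35 + 96 = 131
Then: 131 + -43 = 88
3) 88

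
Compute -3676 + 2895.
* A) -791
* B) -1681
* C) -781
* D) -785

-3676 + 2895 = -781
C) -781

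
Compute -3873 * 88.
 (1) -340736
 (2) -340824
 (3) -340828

-3873 * 88 = -340824
2) -340824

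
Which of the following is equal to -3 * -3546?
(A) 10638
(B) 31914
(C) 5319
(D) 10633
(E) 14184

-3 * -3546 = 10638
A) 10638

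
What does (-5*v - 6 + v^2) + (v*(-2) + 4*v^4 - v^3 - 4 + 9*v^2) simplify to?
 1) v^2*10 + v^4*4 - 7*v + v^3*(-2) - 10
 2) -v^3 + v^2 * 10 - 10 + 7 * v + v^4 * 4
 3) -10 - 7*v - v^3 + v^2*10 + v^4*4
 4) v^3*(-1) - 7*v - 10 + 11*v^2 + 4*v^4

Adding the polynomials and combining like terms:
(-5*v - 6 + v^2) + (v*(-2) + 4*v^4 - v^3 - 4 + 9*v^2)
= -10 - 7*v - v^3 + v^2*10 + v^4*4
3) -10 - 7*v - v^3 + v^2*10 + v^4*4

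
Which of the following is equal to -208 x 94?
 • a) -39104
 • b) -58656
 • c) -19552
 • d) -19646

-208 * 94 = -19552
c) -19552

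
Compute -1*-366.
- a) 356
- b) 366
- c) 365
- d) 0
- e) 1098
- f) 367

-1 * -366 = 366
b) 366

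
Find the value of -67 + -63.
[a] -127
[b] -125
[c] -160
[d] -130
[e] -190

-67 + -63 = -130
d) -130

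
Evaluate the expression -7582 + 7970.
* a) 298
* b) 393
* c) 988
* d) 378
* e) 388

-7582 + 7970 = 388
e) 388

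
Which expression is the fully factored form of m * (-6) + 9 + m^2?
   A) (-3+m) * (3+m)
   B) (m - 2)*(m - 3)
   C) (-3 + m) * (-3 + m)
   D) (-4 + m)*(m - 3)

We need to factor m * (-6) + 9 + m^2.
The factored form is (-3 + m) * (-3 + m).
C) (-3 + m) * (-3 + m)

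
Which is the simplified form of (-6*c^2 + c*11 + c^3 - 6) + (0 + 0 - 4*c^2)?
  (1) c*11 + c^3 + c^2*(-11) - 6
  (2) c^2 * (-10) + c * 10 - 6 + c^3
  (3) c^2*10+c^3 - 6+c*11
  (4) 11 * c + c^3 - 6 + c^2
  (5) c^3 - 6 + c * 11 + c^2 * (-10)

Adding the polynomials and combining like terms:
(-6*c^2 + c*11 + c^3 - 6) + (0 + 0 - 4*c^2)
= c^3 - 6 + c * 11 + c^2 * (-10)
5) c^3 - 6 + c * 11 + c^2 * (-10)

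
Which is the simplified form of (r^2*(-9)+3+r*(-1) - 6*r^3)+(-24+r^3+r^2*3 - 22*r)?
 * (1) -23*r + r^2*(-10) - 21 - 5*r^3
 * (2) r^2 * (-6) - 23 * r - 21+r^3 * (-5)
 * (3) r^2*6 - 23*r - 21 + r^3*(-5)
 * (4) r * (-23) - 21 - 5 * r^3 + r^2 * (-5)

Adding the polynomials and combining like terms:
(r^2*(-9) + 3 + r*(-1) - 6*r^3) + (-24 + r^3 + r^2*3 - 22*r)
= r^2 * (-6) - 23 * r - 21+r^3 * (-5)
2) r^2 * (-6) - 23 * r - 21+r^3 * (-5)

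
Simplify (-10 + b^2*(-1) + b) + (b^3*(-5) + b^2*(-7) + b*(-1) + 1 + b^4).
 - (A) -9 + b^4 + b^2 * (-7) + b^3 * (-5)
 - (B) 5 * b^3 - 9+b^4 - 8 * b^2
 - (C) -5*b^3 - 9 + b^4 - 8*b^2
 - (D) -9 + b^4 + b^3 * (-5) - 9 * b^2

Adding the polynomials and combining like terms:
(-10 + b^2*(-1) + b) + (b^3*(-5) + b^2*(-7) + b*(-1) + 1 + b^4)
= -5*b^3 - 9 + b^4 - 8*b^2
C) -5*b^3 - 9 + b^4 - 8*b^2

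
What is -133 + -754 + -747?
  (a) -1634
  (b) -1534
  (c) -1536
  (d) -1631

First: -133 + -754 = -887
Then: -887 + -747 = -1634
a) -1634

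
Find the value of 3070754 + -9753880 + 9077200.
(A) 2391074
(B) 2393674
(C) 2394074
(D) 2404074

First: 3070754 + -9753880 = -6683126
Then: -6683126 + 9077200 = 2394074
C) 2394074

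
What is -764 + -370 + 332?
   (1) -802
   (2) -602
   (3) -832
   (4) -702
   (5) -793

First: -764 + -370 = -1134
Then: -1134 + 332 = -802
1) -802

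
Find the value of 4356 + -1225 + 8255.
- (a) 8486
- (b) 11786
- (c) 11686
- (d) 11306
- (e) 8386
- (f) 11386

First: 4356 + -1225 = 3131
Then: 3131 + 8255 = 11386
f) 11386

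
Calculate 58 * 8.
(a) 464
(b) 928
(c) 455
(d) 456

58 * 8 = 464
a) 464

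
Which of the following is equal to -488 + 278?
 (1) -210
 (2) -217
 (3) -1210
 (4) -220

-488 + 278 = -210
1) -210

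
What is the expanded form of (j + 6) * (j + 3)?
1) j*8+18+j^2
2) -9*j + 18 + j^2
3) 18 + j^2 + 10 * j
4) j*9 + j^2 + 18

Expanding (j + 6) * (j + 3):
= j*9 + j^2 + 18
4) j*9 + j^2 + 18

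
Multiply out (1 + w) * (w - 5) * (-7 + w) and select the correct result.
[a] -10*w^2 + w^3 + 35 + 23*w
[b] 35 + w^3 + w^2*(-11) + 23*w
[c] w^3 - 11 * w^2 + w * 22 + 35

Expanding (1 + w) * (w - 5) * (-7 + w):
= 35 + w^3 + w^2*(-11) + 23*w
b) 35 + w^3 + w^2*(-11) + 23*w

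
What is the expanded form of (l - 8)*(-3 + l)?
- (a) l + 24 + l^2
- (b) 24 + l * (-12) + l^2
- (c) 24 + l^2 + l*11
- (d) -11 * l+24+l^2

Expanding (l - 8)*(-3 + l):
= -11 * l+24+l^2
d) -11 * l+24+l^2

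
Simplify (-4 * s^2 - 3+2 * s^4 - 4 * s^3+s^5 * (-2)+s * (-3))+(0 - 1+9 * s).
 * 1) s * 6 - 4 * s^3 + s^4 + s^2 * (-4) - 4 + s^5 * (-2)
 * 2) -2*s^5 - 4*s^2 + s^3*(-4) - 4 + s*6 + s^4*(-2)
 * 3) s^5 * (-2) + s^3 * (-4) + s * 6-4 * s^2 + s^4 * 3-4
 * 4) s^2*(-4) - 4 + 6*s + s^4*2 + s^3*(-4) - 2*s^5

Adding the polynomials and combining like terms:
(-4*s^2 - 3 + 2*s^4 - 4*s^3 + s^5*(-2) + s*(-3)) + (0 - 1 + 9*s)
= s^2*(-4) - 4 + 6*s + s^4*2 + s^3*(-4) - 2*s^5
4) s^2*(-4) - 4 + 6*s + s^4*2 + s^3*(-4) - 2*s^5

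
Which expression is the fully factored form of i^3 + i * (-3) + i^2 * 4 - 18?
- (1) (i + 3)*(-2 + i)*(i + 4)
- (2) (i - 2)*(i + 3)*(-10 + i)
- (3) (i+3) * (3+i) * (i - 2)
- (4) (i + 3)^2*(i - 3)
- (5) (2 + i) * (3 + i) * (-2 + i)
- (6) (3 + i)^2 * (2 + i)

We need to factor i^3 + i * (-3) + i^2 * 4 - 18.
The factored form is (i+3) * (3+i) * (i - 2).
3) (i+3) * (3+i) * (i - 2)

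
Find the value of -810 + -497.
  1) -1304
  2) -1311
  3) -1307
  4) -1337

-810 + -497 = -1307
3) -1307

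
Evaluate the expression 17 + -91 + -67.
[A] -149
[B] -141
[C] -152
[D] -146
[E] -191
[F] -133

First: 17 + -91 = -74
Then: -74 + -67 = -141
B) -141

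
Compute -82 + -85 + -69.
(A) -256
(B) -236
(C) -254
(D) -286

First: -82 + -85 = -167
Then: -167 + -69 = -236
B) -236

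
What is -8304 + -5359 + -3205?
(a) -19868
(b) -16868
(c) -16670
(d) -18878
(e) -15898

First: -8304 + -5359 = -13663
Then: -13663 + -3205 = -16868
b) -16868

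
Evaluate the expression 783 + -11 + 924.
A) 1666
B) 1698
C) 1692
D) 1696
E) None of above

First: 783 + -11 = 772
Then: 772 + 924 = 1696
D) 1696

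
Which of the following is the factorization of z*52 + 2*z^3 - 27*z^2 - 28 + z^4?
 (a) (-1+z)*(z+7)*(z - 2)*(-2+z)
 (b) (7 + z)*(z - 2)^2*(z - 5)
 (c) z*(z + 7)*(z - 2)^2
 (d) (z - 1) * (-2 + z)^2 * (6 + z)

We need to factor z*52 + 2*z^3 - 27*z^2 - 28 + z^4.
The factored form is (-1+z)*(z+7)*(z - 2)*(-2+z).
a) (-1+z)*(z+7)*(z - 2)*(-2+z)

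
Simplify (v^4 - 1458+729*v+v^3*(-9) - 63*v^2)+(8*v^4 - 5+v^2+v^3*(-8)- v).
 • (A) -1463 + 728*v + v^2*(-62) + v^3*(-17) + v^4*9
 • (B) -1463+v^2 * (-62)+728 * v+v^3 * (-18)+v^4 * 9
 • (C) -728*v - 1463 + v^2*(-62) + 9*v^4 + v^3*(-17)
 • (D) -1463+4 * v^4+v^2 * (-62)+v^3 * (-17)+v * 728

Adding the polynomials and combining like terms:
(v^4 - 1458 + 729*v + v^3*(-9) - 63*v^2) + (8*v^4 - 5 + v^2 + v^3*(-8) - v)
= -1463 + 728*v + v^2*(-62) + v^3*(-17) + v^4*9
A) -1463 + 728*v + v^2*(-62) + v^3*(-17) + v^4*9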